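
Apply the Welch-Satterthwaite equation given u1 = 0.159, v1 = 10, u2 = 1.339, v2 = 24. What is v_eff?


uc = sqrt(u1^2 + u2^2) = sqrt(0.159^2 + 1.339^2) = 1.3484072
v_eff = uc^4 / (u1^4/v1 + u2^4/v2)
= 1.3484072^4 / (0.159^4/10 + 1.339^4/24)
= 3.3058584 / 0.13400415
v_eff = 24.6698

24.6698


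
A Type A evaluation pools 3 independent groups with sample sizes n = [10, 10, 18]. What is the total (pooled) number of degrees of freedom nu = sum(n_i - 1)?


nu = sum_i (n_i - 1)
nu = ((10 - 1) + (10 - 1) + (18 - 1))
nu = 9 + 9 + 17
nu = 35

35


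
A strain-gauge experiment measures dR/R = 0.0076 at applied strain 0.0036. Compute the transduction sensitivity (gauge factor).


GF = (dR/R) / epsilon
= 0.0076 / 0.0036
= 2.1111

2.1111


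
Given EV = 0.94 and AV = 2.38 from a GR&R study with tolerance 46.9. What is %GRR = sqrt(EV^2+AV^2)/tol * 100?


GRR = sqrt(EV^2 + AV^2) = sqrt(0.94^2 + 2.38^2) = 2.558906
%GRR = GRR / tol * 100 = 2.558906 / 46.9 * 100
%GRR = 5.4561

5.4561


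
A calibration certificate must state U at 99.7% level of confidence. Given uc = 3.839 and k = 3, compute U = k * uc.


U = k * uc
U = 3 * 3.839
U = 11.5170

11.5170


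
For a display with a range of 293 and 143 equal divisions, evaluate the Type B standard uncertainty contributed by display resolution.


resolution = range / divisions
resolution = 293 / 143 = 2.048951
u_res = resolution / (2*sqrt(3))
u_res = 2.048951 / 3.4641016
u_res = 0.5915

0.5915


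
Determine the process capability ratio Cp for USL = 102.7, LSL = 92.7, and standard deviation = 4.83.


Cp = (USL - LSL) / (6 * sigma)
= (102.7 - 92.7) / (6 * 4.83)
= 10.0000 / 28.9800
= 0.3451

0.3451


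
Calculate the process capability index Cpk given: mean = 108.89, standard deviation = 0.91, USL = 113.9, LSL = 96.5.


Cpu = (USL - mean) / (3*sigma) = (113.9 - 108.89) / (3*0.91) = 1.8352
Cpl = (mean - LSL) / (3*sigma) = (108.89 - 96.5) / (3*0.91) = 4.5385
Cpk = min(Cpu, Cpl) = 1.8352

1.8352


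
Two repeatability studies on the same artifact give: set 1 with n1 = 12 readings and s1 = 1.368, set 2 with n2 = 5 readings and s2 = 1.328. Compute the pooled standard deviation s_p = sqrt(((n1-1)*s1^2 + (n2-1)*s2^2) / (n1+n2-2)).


s_p = sqrt(((n1-1)*s1^2 + (n2-1)*s2^2) / (n1+n2-2))
numerator = (12-1)*1.368^2 + (5-1)*1.328^2 = 20.585664 + 7.054336 = 27.64
denominator = 12 + 5 - 2 = 15
s_p^2 = 27.64 / 15 = 1.8426667
s_p = sqrt(1.8426667) = 1.3574

1.3574


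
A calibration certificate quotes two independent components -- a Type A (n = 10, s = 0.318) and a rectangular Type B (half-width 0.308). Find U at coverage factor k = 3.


u_A = s / sqrt(n) = 0.318 / sqrt(10) = 0.10056043
u_B = half_width / sqrt(3) = 0.308 / sqrt(3) = 0.17782388
uc = sqrt(u_A^2 + u_B^2) = sqrt(0.10056043^2 + 0.17782388^2) = 0.20428836
U = k * uc = 3 * 0.20428836
U = 0.6129

0.6129


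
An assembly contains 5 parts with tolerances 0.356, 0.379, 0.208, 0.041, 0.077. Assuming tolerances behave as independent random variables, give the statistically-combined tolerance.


RSS = sqrt(0.356^2 + 0.379^2 + 0.208^2 + 0.041^2 + 0.077^2)
= sqrt(0.321251)
= 0.5668

0.5668


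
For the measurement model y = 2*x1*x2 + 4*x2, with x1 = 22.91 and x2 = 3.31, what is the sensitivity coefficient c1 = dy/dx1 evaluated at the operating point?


y = 2*x1*x2 + 4*x2
dy/dx1 = 2*x2
Evaluate at x2 = 3.31: c1 = 2 * 3.31
c1 = 6.6200

6.6200


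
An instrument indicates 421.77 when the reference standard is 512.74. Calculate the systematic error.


Systematic error = measured - true
= 421.77 - 512.74
= -90.9700

-90.9700


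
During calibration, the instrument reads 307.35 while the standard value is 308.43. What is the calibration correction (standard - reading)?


Correction = standard - reading
= 308.43 - 307.35
= 1.0800

1.0800


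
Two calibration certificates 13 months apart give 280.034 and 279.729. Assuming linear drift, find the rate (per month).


rate = (v2 - v1) / months
= (279.729 - 280.034) / 13
= -0.3050 / 13
= -0.0235

-0.0235


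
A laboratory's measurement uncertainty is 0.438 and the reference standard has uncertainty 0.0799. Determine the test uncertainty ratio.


TUR = u_lab / u_ref
= 0.438 / 0.0799
= 5.4819

5.4819


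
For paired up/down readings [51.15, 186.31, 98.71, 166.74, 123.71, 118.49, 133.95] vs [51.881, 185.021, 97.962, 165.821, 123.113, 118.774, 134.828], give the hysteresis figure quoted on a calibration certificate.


|51.15 - 51.881| = 0.7310
|186.31 - 185.021| = 1.2890
|98.71 - 97.962| = 0.7480
|166.74 - 165.821| = 0.9190
|123.71 - 123.113| = 0.5970
|118.49 - 118.774| = 0.2840
|133.95 - 134.828| = 0.8780
hysteresis = max(diffs) = 1.2890

1.2890


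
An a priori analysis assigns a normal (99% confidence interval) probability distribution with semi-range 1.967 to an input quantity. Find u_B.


u_B = half_width / 2.576
u_B = 1.967 / 2.576
u_B = 0.7636

0.7636


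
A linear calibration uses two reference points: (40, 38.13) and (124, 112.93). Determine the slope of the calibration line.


slope = (y2 - y1) / (x2 - x1)
= (112.93 - 38.13) / (124 - 40)
= 74.8000 / 84
= 0.8905

0.8905


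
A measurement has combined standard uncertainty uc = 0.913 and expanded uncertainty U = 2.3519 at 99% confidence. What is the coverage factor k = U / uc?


k = U / uc
k = 2.3519 / 0.913
k = 2.576

2.576


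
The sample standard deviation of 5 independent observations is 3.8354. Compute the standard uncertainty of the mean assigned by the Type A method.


u_A = s / sqrt(n)
u_A = 3.8354 / sqrt(5)
u_A = 3.8354 / 2.236068
u_A = 1.7152

1.7152


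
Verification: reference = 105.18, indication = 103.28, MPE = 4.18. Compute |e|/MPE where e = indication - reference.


e = indication - reference = 103.28 - 105.18 = -1.9000
|e| = 1.9000
ratio = |e| / MPE = 1.9000 / 4.18
ratio = 0.4545

0.4545


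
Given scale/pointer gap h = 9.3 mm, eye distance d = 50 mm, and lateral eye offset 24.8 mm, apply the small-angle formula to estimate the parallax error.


error = h * offset / d
= 9.3 * 24.8 / 50
= 4.6128

4.6128


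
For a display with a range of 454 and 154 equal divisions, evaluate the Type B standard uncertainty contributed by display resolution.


resolution = range / divisions
resolution = 454 / 154 = 2.9480519
u_res = resolution / (2*sqrt(3))
u_res = 2.9480519 / 3.4641016
u_res = 0.8510

0.8510


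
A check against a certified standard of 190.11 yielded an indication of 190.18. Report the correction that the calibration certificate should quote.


Correction = standard - reading
= 190.11 - 190.18
= -0.0700

-0.0700


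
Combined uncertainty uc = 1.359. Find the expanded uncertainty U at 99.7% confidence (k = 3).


U = k * uc
U = 3 * 1.359
U = 4.0770

4.0770


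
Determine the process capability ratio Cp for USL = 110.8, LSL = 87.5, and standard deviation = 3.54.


Cp = (USL - LSL) / (6 * sigma)
= (110.8 - 87.5) / (6 * 3.54)
= 23.3000 / 21.2400
= 1.0970

1.0970


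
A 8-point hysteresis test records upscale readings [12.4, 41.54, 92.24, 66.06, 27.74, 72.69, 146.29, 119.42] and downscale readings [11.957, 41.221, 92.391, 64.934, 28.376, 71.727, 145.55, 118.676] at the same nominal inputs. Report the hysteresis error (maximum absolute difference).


|12.4 - 11.957| = 0.4430
|41.54 - 41.221| = 0.3190
|92.24 - 92.391| = 0.1510
|66.06 - 64.934| = 1.1260
|27.74 - 28.376| = 0.6360
|72.69 - 71.727| = 0.9630
|146.29 - 145.55| = 0.7400
|119.42 - 118.676| = 0.7440
hysteresis = max(diffs) = 1.1260

1.1260


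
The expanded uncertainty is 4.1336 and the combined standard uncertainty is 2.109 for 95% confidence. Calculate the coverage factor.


k = U / uc
k = 4.1336 / 2.109
k = 1.96

1.96


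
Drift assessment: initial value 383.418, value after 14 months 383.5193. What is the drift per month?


rate = (v2 - v1) / months
= (383.5193 - 383.418) / 14
= 0.1013 / 14
= 0.0072

0.0072


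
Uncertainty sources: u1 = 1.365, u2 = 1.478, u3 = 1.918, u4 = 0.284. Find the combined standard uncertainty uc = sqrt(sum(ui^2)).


uc = sqrt(1.365^2 + 1.478^2 + 1.918^2 + 0.284^2)
uc = sqrt(7.807089)
uc = 2.7941

2.7941


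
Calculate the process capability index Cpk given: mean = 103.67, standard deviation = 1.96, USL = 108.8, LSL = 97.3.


Cpu = (USL - mean) / (3*sigma) = (108.8 - 103.67) / (3*1.96) = 0.8724
Cpl = (mean - LSL) / (3*sigma) = (103.67 - 97.3) / (3*1.96) = 1.0833
Cpk = min(Cpu, Cpl) = 0.8724

0.8724


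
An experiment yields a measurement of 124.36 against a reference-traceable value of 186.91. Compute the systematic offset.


Systematic error = measured - true
= 124.36 - 186.91
= -62.5500

-62.5500


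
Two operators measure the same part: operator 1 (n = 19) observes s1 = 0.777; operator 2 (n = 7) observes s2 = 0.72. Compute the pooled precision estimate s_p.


s_p = sqrt(((n1-1)*s1^2 + (n2-1)*s2^2) / (n1+n2-2))
numerator = (19-1)*0.777^2 + (7-1)*0.72^2 = 10.867122 + 3.1104 = 13.977522
denominator = 19 + 7 - 2 = 24
s_p^2 = 13.977522 / 24 = 0.58239675
s_p = sqrt(0.58239675) = 0.7631

0.7631


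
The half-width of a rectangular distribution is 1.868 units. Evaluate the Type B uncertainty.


u_B = half_width / sqrt(3)
u_B = 1.868 / 1.7320508
u_B = 1.0785

1.0785


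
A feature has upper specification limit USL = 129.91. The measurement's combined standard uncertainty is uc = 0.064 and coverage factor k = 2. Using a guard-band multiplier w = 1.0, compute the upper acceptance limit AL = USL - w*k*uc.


U = k * uc = 2 * 0.064 = 0.128
guard band g = w * U = 1.0 * 0.128 = 0.128
AL = USL - g = 129.91 - 0.128
AL = 129.7820

129.7820


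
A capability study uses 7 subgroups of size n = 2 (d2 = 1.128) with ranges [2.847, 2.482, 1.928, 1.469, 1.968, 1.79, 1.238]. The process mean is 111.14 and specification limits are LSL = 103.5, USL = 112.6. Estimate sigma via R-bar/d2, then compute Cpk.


R_bar = (2.847 + 2.482 + 1.928 + 1.469 + 1.968 + 1.79 + 1.238) / 7 = 1.9602857
sigma = R_bar / d2 = 1.9602857 / 1.128 = 1.7378419
Cp = (USL - LSL)/(6*sigma) = (112.6 - 103.5)/(6*1.7378419) = 0.8727
Cpu = (112.6 - 111.14)/(3*1.7378419) = 0.2800
Cpl = (111.14 - 103.5)/(3*1.7378419) = 1.4654
Cpk = min(Cpu, Cpl) = 0.2800

0.2800


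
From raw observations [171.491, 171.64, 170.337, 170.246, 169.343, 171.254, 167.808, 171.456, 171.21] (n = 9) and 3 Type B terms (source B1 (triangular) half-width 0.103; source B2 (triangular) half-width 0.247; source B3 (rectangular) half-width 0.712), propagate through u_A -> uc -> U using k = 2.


mean = (171.491 + 171.64 + 170.337 + 170.246 + 169.343 + 171.254 + 167.808 + 171.456 + 171.21) / 9 = 170.5316667
s = sqrt(sum((x - mean)^2)/(n-1)) = 1.2716036
u_A = s / sqrt(n) = 1.2716036 / sqrt(9) = 0.42386787
u_B1 = 0.103 / sqrt(6) = 0.042049574
u_B2 = 0.247 / sqrt(6) = 0.10083733
u_B3 = 0.712 / sqrt(3) = 0.41107339
uc = sqrt(0.42386787^2 + 0.042049574^2 + 0.10083733^2 + 0.41107339^2) = 0.6004845
U = k * uc = 2 * 0.6004845
U = 1.2010

1.2010


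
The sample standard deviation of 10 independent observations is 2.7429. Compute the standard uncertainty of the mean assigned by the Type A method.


u_A = s / sqrt(n)
u_A = 2.7429 / sqrt(10)
u_A = 2.7429 / 3.1622777
u_A = 0.8674

0.8674


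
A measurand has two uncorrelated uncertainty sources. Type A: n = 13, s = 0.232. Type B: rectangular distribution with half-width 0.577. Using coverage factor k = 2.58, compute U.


u_A = s / sqrt(n) = 0.232 / sqrt(13) = 0.064345223
u_B = half_width / sqrt(3) = 0.577 / sqrt(3) = 0.33313111
uc = sqrt(u_A^2 + u_B^2) = sqrt(0.064345223^2 + 0.33313111^2) = 0.33928844
U = k * uc = 2.58 * 0.33928844
U = 0.8754

0.8754


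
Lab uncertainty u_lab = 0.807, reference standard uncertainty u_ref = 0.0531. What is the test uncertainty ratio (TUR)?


TUR = u_lab / u_ref
= 0.807 / 0.0531
= 15.1977

15.1977


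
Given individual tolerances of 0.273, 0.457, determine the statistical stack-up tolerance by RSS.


RSS = sqrt(0.273^2 + 0.457^2)
= sqrt(0.283378)
= 0.5323

0.5323


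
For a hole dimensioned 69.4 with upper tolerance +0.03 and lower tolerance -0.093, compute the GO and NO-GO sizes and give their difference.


GO = nominal - lower_tol (smallest hole = maximum material condition)
GO = 69.4 - 0.093 = 69.307
NO-GO = nominal + upper_tol (largest hole = least material condition)
NO-GO = 69.4 + 0.03 = 69.43
spread = NO-GO - GO = 69.43 - 69.307 = 0.1230

0.1230


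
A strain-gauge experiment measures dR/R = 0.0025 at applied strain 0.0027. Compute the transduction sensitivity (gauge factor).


GF = (dR/R) / epsilon
= 0.0025 / 0.0027
= 0.9259

0.9259


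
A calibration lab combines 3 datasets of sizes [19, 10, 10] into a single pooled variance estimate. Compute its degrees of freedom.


nu = sum_i (n_i - 1)
nu = ((19 - 1) + (10 - 1) + (10 - 1))
nu = 18 + 9 + 9
nu = 36

36


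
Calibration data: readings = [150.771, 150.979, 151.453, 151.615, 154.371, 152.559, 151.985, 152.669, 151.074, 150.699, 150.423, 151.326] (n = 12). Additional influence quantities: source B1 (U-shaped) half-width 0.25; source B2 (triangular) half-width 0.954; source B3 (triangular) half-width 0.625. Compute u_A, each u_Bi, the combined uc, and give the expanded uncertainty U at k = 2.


mean = (150.771 + 150.979 + 151.453 + 151.615 + 154.371 + 152.559 + 151.985 + 152.669 + 151.074 + 150.699 + 150.423 + 151.326) / 12 = 151.6603333
s = sqrt(sum((x - mean)^2)/(n-1)) = 1.107373
u_A = s / sqrt(n) = 1.107373 / sqrt(12) = 0.31967105
u_B1 = 0.25 / sqrt(2) = 0.1767767
u_B2 = 0.954 / sqrt(6) = 0.38946887
u_B3 = 0.625 / sqrt(6) = 0.25515518
uc = sqrt(0.31967105^2 + 0.1767767^2 + 0.38946887^2 + 0.25515518^2) = 0.59180212
U = k * uc = 2 * 0.59180212
U = 1.1836

1.1836


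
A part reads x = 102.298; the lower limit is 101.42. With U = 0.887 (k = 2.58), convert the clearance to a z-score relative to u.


u = U / k = 0.887 / 2.58 = 0.34379845
margin = |LSL - x| = |101.42 - 102.298| = 0.878
z = margin / u = 0.878 / 0.34379845
z = 2.5538

2.5538


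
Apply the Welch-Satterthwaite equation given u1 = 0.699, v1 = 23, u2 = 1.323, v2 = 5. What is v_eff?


uc = sqrt(u1^2 + u2^2) = sqrt(0.699^2 + 1.323^2) = 1.4963055
v_eff = uc^4 / (u1^4/v1 + u2^4/v2)
= 1.4963055^4 / (0.699^4/23 + 1.323^4/5)
= 5.0128082 / 0.62310993
v_eff = 8.0448

8.0448


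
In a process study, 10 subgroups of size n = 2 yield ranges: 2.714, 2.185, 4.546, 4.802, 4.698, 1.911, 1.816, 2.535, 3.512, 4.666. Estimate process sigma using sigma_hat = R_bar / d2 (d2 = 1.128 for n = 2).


R_bar = (2.714 + 2.185 + 4.546 + 4.802 + 4.698 + 1.911 + 1.816 + 2.535 + 3.512 + 4.666) / 10
R_bar = 33.385 / 10 = 3.3385
sigma_hat = R_bar / d2 = 3.3385 / 1.128 = 2.9597

2.9597


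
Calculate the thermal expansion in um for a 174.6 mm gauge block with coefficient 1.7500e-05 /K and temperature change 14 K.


dL = L * alpha * dT
= 174.6 * 1.7500e-05 * 14
= 0.0427770 mm
dL_um = 0.0427770 * 1000 = 42.7770 um

42.7770


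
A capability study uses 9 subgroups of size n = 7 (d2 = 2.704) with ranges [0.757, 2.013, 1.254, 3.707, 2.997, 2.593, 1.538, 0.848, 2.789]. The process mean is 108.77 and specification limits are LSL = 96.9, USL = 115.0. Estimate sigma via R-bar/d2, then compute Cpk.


R_bar = (0.757 + 2.013 + 1.254 + 3.707 + 2.997 + 2.593 + 1.538 + 0.848 + 2.789) / 9 = 2.0551111
sigma = R_bar / d2 = 2.0551111 / 2.704 = 0.76002629
Cp = (USL - LSL)/(6*sigma) = (115.0 - 96.9)/(6*0.76002629) = 3.9692
Cpu = (115.0 - 108.77)/(3*0.76002629) = 2.7324
Cpl = (108.77 - 96.9)/(3*0.76002629) = 5.2060
Cpk = min(Cpu, Cpl) = 2.7324

2.7324


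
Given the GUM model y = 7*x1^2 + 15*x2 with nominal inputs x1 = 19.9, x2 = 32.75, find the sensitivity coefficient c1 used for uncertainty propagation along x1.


y = 7*x1^2 + 15*x2
dy/dx1 = 2*7*x1
Evaluate at x1 = 19.9: c1 = 14 * 19.9
c1 = 278.6000

278.6000


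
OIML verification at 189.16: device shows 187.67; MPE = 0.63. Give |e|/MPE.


e = indication - reference = 187.67 - 189.16 = -1.4900
|e| = 1.4900
ratio = |e| / MPE = 1.4900 / 0.63
ratio = 2.3651

2.3651


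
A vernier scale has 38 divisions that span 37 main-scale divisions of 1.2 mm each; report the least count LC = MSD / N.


LC = MSD / n_div
= 1.2 / 38
= 0.0316

0.0316


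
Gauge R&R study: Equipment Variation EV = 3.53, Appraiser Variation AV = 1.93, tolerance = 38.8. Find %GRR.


GRR = sqrt(EV^2 + AV^2) = sqrt(3.53^2 + 1.93^2) = 4.023158
%GRR = GRR / tol * 100 = 4.023158 / 38.8 * 100
%GRR = 10.3690

10.3690


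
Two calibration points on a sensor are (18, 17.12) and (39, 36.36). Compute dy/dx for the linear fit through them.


slope = (y2 - y1) / (x2 - x1)
= (36.36 - 17.12) / (39 - 18)
= 19.2400 / 21
= 0.9162

0.9162


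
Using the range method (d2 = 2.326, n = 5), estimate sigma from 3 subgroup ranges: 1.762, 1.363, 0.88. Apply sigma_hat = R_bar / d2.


R_bar = (1.762 + 1.363 + 0.88) / 3
R_bar = 4.005 / 3 = 1.335
sigma_hat = R_bar / d2 = 1.335 / 2.326 = 0.5739

0.5739


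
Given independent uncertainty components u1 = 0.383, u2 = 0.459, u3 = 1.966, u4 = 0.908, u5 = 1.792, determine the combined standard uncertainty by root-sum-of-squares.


uc = sqrt(0.383^2 + 0.459^2 + 1.966^2 + 0.908^2 + 1.792^2)
uc = sqrt(8.258254)
uc = 2.8737

2.8737


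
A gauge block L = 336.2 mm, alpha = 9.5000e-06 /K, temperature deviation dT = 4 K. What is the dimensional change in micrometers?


dL = L * alpha * dT
= 336.2 * 9.5000e-06 * 4
= 0.0127756 mm
dL_um = 0.0127756 * 1000 = 12.7756 um

12.7756


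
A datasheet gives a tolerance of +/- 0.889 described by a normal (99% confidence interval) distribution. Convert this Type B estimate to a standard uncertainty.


u_B = half_width / 2.576
u_B = 0.889 / 2.576
u_B = 0.3451

0.3451


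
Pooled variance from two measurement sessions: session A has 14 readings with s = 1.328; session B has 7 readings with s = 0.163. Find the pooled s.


s_p = sqrt(((n1-1)*s1^2 + (n2-1)*s2^2) / (n1+n2-2))
numerator = (14-1)*1.328^2 + (7-1)*0.163^2 = 22.926592 + 0.159414 = 23.086006
denominator = 14 + 7 - 2 = 19
s_p^2 = 23.086006 / 19 = 1.2150529
s_p = sqrt(1.2150529) = 1.1023

1.1023


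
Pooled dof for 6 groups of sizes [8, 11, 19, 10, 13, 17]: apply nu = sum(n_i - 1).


nu = sum_i (n_i - 1)
nu = ((8 - 1) + (11 - 1) + (19 - 1) + (10 - 1) + (13 - 1) + (17 - 1))
nu = 7 + 10 + 18 + 9 + 12 + 16
nu = 72

72


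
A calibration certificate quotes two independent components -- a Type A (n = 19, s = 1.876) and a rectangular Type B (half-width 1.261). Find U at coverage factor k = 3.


u_A = s / sqrt(n) = 1.876 / sqrt(19) = 0.43038392
u_B = half_width / sqrt(3) = 1.261 / sqrt(3) = 0.72803869
uc = sqrt(u_A^2 + u_B^2) = sqrt(0.43038392^2 + 0.72803869^2) = 0.84573675
U = k * uc = 3 * 0.84573675
U = 2.5372

2.5372


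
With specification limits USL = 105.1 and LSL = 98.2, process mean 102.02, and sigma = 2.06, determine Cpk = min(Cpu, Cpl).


Cpu = (USL - mean) / (3*sigma) = (105.1 - 102.02) / (3*2.06) = 0.4984
Cpl = (mean - LSL) / (3*sigma) = (102.02 - 98.2) / (3*2.06) = 0.6181
Cpk = min(Cpu, Cpl) = 0.4984

0.4984


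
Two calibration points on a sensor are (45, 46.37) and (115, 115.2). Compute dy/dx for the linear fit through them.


slope = (y2 - y1) / (x2 - x1)
= (115.2 - 46.37) / (115 - 45)
= 68.8300 / 70
= 0.9833

0.9833


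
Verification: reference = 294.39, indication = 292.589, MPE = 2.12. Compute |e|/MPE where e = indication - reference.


e = indication - reference = 292.589 - 294.39 = -1.8010
|e| = 1.8010
ratio = |e| / MPE = 1.8010 / 2.12
ratio = 0.8495

0.8495


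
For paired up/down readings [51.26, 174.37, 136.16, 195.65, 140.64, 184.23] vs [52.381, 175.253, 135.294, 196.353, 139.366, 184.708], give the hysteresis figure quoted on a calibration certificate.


|51.26 - 52.381| = 1.1210
|174.37 - 175.253| = 0.8830
|136.16 - 135.294| = 0.8660
|195.65 - 196.353| = 0.7030
|140.64 - 139.366| = 1.2740
|184.23 - 184.708| = 0.4780
hysteresis = max(diffs) = 1.2740

1.2740


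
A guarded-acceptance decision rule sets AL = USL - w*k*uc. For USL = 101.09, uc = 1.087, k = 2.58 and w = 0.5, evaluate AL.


U = k * uc = 2.58 * 1.087 = 2.80446
guard band g = w * U = 0.5 * 2.80446 = 1.40223
AL = USL - g = 101.09 - 1.40223
AL = 99.6878

99.6878


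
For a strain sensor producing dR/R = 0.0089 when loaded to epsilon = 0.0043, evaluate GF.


GF = (dR/R) / epsilon
= 0.0089 / 0.0043
= 2.0698

2.0698


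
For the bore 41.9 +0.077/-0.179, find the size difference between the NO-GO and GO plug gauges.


GO = nominal - lower_tol (smallest hole = maximum material condition)
GO = 41.9 - 0.179 = 41.721
NO-GO = nominal + upper_tol (largest hole = least material condition)
NO-GO = 41.9 + 0.077 = 41.977
spread = NO-GO - GO = 41.977 - 41.721 = 0.2560

0.2560


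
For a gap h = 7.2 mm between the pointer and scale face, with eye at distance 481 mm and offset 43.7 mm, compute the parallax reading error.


error = h * offset / d
= 7.2 * 43.7 / 481
= 0.6541

0.6541


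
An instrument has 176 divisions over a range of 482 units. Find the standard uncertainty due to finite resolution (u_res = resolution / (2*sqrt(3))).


resolution = range / divisions
resolution = 482 / 176 = 2.7386364
u_res = resolution / (2*sqrt(3))
u_res = 2.7386364 / 3.4641016
u_res = 0.7906

0.7906


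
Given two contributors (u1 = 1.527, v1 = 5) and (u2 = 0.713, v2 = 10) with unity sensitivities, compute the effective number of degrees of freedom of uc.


uc = sqrt(u1^2 + u2^2) = sqrt(1.527^2 + 0.713^2) = 1.685259
v_eff = uc^4 / (u1^4/v1 + u2^4/v2)
= 1.685259^4 / (1.527^4/5 + 0.713^4/10)
= 8.0661561 / 1.1132359
v_eff = 7.2457

7.2457


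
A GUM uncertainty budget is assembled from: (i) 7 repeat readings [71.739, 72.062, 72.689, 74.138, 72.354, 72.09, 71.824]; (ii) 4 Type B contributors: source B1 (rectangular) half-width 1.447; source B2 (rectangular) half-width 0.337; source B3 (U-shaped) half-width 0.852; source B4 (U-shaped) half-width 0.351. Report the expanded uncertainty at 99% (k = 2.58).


mean = (71.739 + 72.062 + 72.689 + 74.138 + 72.354 + 72.09 + 71.824) / 7 = 72.41371429
s = sqrt(sum((x - mean)^2)/(n-1)) = 0.8250258
u_A = s / sqrt(n) = 0.8250258 / sqrt(7) = 0.31183044
u_B1 = 1.447 / sqrt(3) = 0.83542584
u_B2 = 0.337 / sqrt(3) = 0.19456704
u_B3 = 0.852 / sqrt(2) = 0.60245498
u_B4 = 0.351 / sqrt(2) = 0.24819448
uc = sqrt(0.31183044^2 + 0.83542584^2 + 0.19456704^2 + 0.60245498^2 + 0.24819448^2) = 1.1214203
U = k * uc = 2.58 * 1.1214203
U = 2.8933

2.8933


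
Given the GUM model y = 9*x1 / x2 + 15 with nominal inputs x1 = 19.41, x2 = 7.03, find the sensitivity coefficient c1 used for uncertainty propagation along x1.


y = 9*x1 / x2 + 15
dy/dx1 = 9/x2
Evaluate at x2 = 7.03: c1 = 9 / 7.03
c1 = 1.2802

1.2802


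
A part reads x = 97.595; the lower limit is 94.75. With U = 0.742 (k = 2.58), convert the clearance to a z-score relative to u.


u = U / k = 0.742 / 2.58 = 0.2875969
margin = |LSL - x| = |94.75 - 97.595| = 2.845
z = margin / u = 2.845 / 0.2875969
z = 9.8923

9.8923


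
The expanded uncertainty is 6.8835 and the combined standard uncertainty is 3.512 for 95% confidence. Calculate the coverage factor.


k = U / uc
k = 6.8835 / 3.512
k = 1.96

1.96


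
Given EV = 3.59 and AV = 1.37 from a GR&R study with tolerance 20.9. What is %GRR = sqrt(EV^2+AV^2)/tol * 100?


GRR = sqrt(EV^2 + AV^2) = sqrt(3.59^2 + 1.37^2) = 3.8425252
%GRR = GRR / tol * 100 = 3.8425252 / 20.9 * 100
%GRR = 18.3853

18.3853


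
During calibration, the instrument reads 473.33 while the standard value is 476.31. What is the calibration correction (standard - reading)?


Correction = standard - reading
= 476.31 - 473.33
= 2.9800

2.9800


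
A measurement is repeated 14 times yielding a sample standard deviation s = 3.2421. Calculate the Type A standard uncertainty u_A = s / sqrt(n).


u_A = s / sqrt(n)
u_A = 3.2421 / sqrt(14)
u_A = 3.2421 / 3.7416574
u_A = 0.8665

0.8665


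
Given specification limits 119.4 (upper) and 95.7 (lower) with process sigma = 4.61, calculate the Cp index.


Cp = (USL - LSL) / (6 * sigma)
= (119.4 - 95.7) / (6 * 4.61)
= 23.7000 / 27.6600
= 0.8568

0.8568


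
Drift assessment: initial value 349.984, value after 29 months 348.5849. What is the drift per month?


rate = (v2 - v1) / months
= (348.5849 - 349.984) / 29
= -1.3991 / 29
= -0.0482

-0.0482


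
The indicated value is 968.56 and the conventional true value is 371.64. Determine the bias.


Systematic error = measured - true
= 968.56 - 371.64
= 596.9200

596.9200


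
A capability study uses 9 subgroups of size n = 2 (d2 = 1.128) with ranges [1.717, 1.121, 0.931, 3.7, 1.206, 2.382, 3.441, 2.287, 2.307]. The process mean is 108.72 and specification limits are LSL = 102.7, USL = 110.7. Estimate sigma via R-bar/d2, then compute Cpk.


R_bar = (1.717 + 1.121 + 0.931 + 3.7 + 1.206 + 2.382 + 3.441 + 2.287 + 2.307) / 9 = 2.1213333
sigma = R_bar / d2 = 2.1213333 / 1.128 = 1.8806146
Cp = (USL - LSL)/(6*sigma) = (110.7 - 102.7)/(6*1.8806146) = 0.7090
Cpu = (110.7 - 108.72)/(3*1.8806146) = 0.3509
Cpl = (108.72 - 102.7)/(3*1.8806146) = 1.0670
Cpk = min(Cpu, Cpl) = 0.3509

0.3509


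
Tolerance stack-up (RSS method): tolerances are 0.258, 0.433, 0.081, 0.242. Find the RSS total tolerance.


RSS = sqrt(0.258^2 + 0.433^2 + 0.081^2 + 0.242^2)
= sqrt(0.319178)
= 0.5650

0.5650


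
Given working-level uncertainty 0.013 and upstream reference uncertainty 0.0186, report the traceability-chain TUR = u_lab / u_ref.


TUR = u_lab / u_ref
= 0.013 / 0.0186
= 0.6989

0.6989


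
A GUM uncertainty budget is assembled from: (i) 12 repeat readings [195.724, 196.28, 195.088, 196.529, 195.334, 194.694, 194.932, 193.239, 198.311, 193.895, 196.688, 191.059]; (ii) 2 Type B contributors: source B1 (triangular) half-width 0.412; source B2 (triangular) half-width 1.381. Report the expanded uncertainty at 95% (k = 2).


mean = (195.724 + 196.28 + 195.088 + 196.529 + 195.334 + 194.694 + 194.932 + 193.239 + 198.311 + 193.895 + 196.688 + 191.059) / 12 = 195.14775
s = sqrt(sum((x - mean)^2)/(n-1)) = 1.8616148
u_A = s / sqrt(n) = 1.8616148 / sqrt(12) = 0.5374019
u_B1 = 0.412 / sqrt(6) = 0.1681983
u_B2 = 1.381 / sqrt(6) = 0.56379089
uc = sqrt(0.5374019^2 + 0.1681983^2 + 0.56379089^2) = 0.79683853
U = k * uc = 2 * 0.79683853
U = 1.5937

1.5937


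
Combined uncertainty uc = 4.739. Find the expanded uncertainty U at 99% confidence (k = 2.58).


U = k * uc
U = 2.58 * 4.739
U = 12.2266

12.2266


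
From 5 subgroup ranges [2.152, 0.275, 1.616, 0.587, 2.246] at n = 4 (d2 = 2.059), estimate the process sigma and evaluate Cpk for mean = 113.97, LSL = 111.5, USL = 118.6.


R_bar = (2.152 + 0.275 + 1.616 + 0.587 + 2.246) / 5 = 1.3752
sigma = R_bar / d2 = 1.3752 / 2.059 = 0.66789704
Cp = (USL - LSL)/(6*sigma) = (118.6 - 111.5)/(6*0.66789704) = 1.7717
Cpu = (118.6 - 113.97)/(3*0.66789704) = 2.3107
Cpl = (113.97 - 111.5)/(3*0.66789704) = 1.2327
Cpk = min(Cpu, Cpl) = 1.2327

1.2327


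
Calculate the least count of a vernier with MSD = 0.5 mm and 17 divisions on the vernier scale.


LC = MSD / n_div
= 0.5 / 17
= 0.0294

0.0294


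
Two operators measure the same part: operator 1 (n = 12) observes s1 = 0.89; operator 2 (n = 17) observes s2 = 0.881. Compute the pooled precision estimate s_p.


s_p = sqrt(((n1-1)*s1^2 + (n2-1)*s2^2) / (n1+n2-2))
numerator = (12-1)*0.89^2 + (17-1)*0.881^2 = 8.7131 + 12.418576 = 21.131676
denominator = 12 + 17 - 2 = 27
s_p^2 = 21.131676 / 27 = 0.78265467
s_p = sqrt(0.78265467) = 0.8847

0.8847


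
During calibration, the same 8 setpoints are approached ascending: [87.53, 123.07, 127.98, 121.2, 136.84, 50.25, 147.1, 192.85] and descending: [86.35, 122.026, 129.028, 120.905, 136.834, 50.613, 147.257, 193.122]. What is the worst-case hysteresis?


|87.53 - 86.35| = 1.1800
|123.07 - 122.026| = 1.0440
|127.98 - 129.028| = 1.0480
|121.2 - 120.905| = 0.2950
|136.84 - 136.834| = 0.0060
|50.25 - 50.613| = 0.3630
|147.1 - 147.257| = 0.1570
|192.85 - 193.122| = 0.2720
hysteresis = max(diffs) = 1.1800

1.1800


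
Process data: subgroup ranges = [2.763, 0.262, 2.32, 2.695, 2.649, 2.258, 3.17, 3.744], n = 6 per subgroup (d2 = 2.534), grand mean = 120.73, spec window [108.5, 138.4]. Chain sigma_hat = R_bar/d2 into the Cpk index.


R_bar = (2.763 + 0.262 + 2.32 + 2.695 + 2.649 + 2.258 + 3.17 + 3.744) / 8 = 2.482625
sigma = R_bar / d2 = 2.482625 / 2.534 = 0.97972573
Cp = (USL - LSL)/(6*sigma) = (138.4 - 108.5)/(6*0.97972573) = 5.0865
Cpu = (138.4 - 120.73)/(3*0.97972573) = 6.0119
Cpl = (120.73 - 108.5)/(3*0.97972573) = 4.1610
Cpk = min(Cpu, Cpl) = 4.1610

4.1610


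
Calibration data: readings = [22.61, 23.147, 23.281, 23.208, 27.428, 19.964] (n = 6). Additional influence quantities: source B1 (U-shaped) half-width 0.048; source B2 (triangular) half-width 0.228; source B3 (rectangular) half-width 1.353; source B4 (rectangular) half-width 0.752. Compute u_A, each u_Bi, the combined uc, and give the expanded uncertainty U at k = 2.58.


mean = (22.61 + 23.147 + 23.281 + 23.208 + 27.428 + 19.964) / 6 = 23.273
s = sqrt(sum((x - mean)^2)/(n-1)) = 2.3947125
u_A = s / sqrt(n) = 2.3947125 / sqrt(6) = 0.97763728
u_B1 = 0.048 / sqrt(2) = 0.033941125
u_B2 = 0.228 / sqrt(6) = 0.09308061
u_B3 = 1.353 / sqrt(3) = 0.78115491
u_B4 = 0.752 / sqrt(3) = 0.4341674
uc = sqrt(0.97763728^2 + 0.033941125^2 + 0.09308061^2 + 0.78115491^2 + 0.4341674^2) = 1.3282677
U = k * uc = 2.58 * 1.3282677
U = 3.4269

3.4269


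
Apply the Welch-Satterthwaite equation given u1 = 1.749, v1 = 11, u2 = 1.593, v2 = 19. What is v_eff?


uc = sqrt(u1^2 + u2^2) = sqrt(1.749^2 + 1.593^2) = 2.365724
v_eff = uc^4 / (u1^4/v1 + u2^4/v2)
= 2.365724^4 / (1.749^4/11 + 1.593^4/19)
= 31.322492 / 1.1896102
v_eff = 26.3300

26.3300


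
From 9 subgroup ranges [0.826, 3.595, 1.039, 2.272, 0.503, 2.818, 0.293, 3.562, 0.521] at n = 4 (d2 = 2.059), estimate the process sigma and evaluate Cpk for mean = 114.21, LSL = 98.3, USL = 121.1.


R_bar = (0.826 + 3.595 + 1.039 + 2.272 + 0.503 + 2.818 + 0.293 + 3.562 + 0.521) / 9 = 1.7143333
sigma = R_bar / d2 = 1.7143333 / 2.059 = 0.83260481
Cp = (USL - LSL)/(6*sigma) = (121.1 - 98.3)/(6*0.83260481) = 4.5640
Cpu = (121.1 - 114.21)/(3*0.83260481) = 2.7584
Cpl = (114.21 - 98.3)/(3*0.83260481) = 6.3696
Cpk = min(Cpu, Cpl) = 2.7584

2.7584


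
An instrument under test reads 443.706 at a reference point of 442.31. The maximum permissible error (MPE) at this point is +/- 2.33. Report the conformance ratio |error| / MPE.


e = indication - reference = 443.706 - 442.31 = 1.3960
|e| = 1.3960
ratio = |e| / MPE = 1.3960 / 2.33
ratio = 0.5991

0.5991


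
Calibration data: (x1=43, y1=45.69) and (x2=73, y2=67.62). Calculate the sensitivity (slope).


slope = (y2 - y1) / (x2 - x1)
= (67.62 - 45.69) / (73 - 43)
= 21.9300 / 30
= 0.7310

0.7310


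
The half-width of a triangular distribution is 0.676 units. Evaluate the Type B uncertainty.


u_B = half_width / sqrt(6)
u_B = 0.676 / 2.4494897
u_B = 0.2760

0.2760


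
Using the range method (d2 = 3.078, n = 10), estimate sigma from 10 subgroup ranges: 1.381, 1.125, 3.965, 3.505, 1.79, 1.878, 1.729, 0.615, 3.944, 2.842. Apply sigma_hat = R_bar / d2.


R_bar = (1.381 + 1.125 + 3.965 + 3.505 + 1.79 + 1.878 + 1.729 + 0.615 + 3.944 + 2.842) / 10
R_bar = 22.774 / 10 = 2.2774
sigma_hat = R_bar / d2 = 2.2774 / 3.078 = 0.7399

0.7399


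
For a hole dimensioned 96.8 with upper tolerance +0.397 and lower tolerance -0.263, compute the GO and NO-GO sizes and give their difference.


GO = nominal - lower_tol (smallest hole = maximum material condition)
GO = 96.8 - 0.263 = 96.537
NO-GO = nominal + upper_tol (largest hole = least material condition)
NO-GO = 96.8 + 0.397 = 97.197
spread = NO-GO - GO = 97.197 - 96.537 = 0.6600

0.6600


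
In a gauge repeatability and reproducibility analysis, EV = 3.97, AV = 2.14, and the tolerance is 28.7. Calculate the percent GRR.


GRR = sqrt(EV^2 + AV^2) = sqrt(3.97^2 + 2.14^2) = 4.5100443
%GRR = GRR / tol * 100 = 4.5100443 / 28.7 * 100
%GRR = 15.7144

15.7144


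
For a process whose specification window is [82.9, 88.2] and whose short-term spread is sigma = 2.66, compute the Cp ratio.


Cp = (USL - LSL) / (6 * sigma)
= (88.2 - 82.9) / (6 * 2.66)
= 5.3000 / 15.9600
= 0.3321

0.3321


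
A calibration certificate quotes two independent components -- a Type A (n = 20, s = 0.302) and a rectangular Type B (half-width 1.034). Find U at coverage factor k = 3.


u_A = s / sqrt(n) = 0.302 / sqrt(20) = 0.067529253
u_B = half_width / sqrt(3) = 1.034 / sqrt(3) = 0.59698018
uc = sqrt(u_A^2 + u_B^2) = sqrt(0.067529253^2 + 0.59698018^2) = 0.60078743
U = k * uc = 3 * 0.60078743
U = 1.8024

1.8024


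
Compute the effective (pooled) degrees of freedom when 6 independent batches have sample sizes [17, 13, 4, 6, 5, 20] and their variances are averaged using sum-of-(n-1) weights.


nu = sum_i (n_i - 1)
nu = ((17 - 1) + (13 - 1) + (4 - 1) + (6 - 1) + (5 - 1) + (20 - 1))
nu = 16 + 12 + 3 + 5 + 4 + 19
nu = 59

59


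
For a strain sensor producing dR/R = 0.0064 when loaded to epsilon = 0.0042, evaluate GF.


GF = (dR/R) / epsilon
= 0.0064 / 0.0042
= 1.5238

1.5238


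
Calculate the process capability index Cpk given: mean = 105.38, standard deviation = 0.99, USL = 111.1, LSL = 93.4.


Cpu = (USL - mean) / (3*sigma) = (111.1 - 105.38) / (3*0.99) = 1.9259
Cpl = (mean - LSL) / (3*sigma) = (105.38 - 93.4) / (3*0.99) = 4.0337
Cpk = min(Cpu, Cpl) = 1.9259

1.9259


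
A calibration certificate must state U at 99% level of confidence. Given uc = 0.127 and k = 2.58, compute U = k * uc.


U = k * uc
U = 2.58 * 0.127
U = 0.3277

0.3277


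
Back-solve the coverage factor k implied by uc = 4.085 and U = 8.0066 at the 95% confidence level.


k = U / uc
k = 8.0066 / 4.085
k = 1.96

1.96


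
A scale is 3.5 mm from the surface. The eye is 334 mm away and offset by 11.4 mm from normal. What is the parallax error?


error = h * offset / d
= 3.5 * 11.4 / 334
= 0.1195

0.1195


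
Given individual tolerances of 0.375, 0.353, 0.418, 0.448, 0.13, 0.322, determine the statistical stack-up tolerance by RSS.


RSS = sqrt(0.375^2 + 0.353^2 + 0.418^2 + 0.448^2 + 0.13^2 + 0.322^2)
= sqrt(0.761246)
= 0.8725

0.8725


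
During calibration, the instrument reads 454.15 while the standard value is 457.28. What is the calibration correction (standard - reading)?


Correction = standard - reading
= 457.28 - 454.15
= 3.1300

3.1300


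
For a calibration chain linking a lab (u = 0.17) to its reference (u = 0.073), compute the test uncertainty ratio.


TUR = u_lab / u_ref
= 0.17 / 0.073
= 2.3288

2.3288


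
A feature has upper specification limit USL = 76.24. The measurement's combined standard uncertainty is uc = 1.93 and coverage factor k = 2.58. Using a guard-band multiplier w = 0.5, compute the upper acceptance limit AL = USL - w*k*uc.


U = k * uc = 2.58 * 1.93 = 4.9794
guard band g = w * U = 0.5 * 4.9794 = 2.4897
AL = USL - g = 76.24 - 2.4897
AL = 73.7503

73.7503


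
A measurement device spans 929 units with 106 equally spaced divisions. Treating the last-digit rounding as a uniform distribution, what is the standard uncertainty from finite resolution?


resolution = range / divisions
resolution = 929 / 106 = 8.7641509
u_res = resolution / (2*sqrt(3))
u_res = 8.7641509 / 3.4641016
u_res = 2.5300

2.5300


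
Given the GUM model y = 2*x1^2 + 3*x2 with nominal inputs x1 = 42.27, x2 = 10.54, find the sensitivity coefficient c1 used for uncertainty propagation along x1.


y = 2*x1^2 + 3*x2
dy/dx1 = 2*2*x1
Evaluate at x1 = 42.27: c1 = 4 * 42.27
c1 = 169.0800

169.0800


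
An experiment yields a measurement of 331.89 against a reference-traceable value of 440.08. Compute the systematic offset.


Systematic error = measured - true
= 331.89 - 440.08
= -108.1900

-108.1900


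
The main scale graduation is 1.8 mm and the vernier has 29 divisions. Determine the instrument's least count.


LC = MSD / n_div
= 1.8 / 29
= 0.0621

0.0621


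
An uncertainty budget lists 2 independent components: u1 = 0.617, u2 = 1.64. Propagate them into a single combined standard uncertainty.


uc = sqrt(0.617^2 + 1.64^2)
uc = sqrt(3.070289)
uc = 1.7522

1.7522


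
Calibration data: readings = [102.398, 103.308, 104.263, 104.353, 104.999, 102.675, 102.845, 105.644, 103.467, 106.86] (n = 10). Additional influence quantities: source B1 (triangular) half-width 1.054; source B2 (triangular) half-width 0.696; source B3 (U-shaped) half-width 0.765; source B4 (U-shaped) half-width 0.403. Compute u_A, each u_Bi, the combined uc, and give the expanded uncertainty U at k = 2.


mean = (102.398 + 103.308 + 104.263 + 104.353 + 104.999 + 102.675 + 102.845 + 105.644 + 103.467 + 106.86) / 10 = 104.0812
s = sqrt(sum((x - mean)^2)/(n-1)) = 1.4308967
u_A = s / sqrt(n) = 1.4308967 / sqrt(10) = 0.45248927
u_B1 = 1.054 / sqrt(6) = 0.4302937
u_B2 = 0.696 / sqrt(6) = 0.28414081
u_B3 = 0.765 / sqrt(2) = 0.54093669
u_B4 = 0.403 / sqrt(2) = 0.28496403
uc = sqrt(0.45248927^2 + 0.4302937^2 + 0.28414081^2 + 0.54093669^2 + 0.28496403^2) = 0.91894081
U = k * uc = 2 * 0.91894081
U = 1.8379

1.8379


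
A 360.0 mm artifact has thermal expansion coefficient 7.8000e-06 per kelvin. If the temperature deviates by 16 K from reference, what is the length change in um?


dL = L * alpha * dT
= 360.0 * 7.8000e-06 * 16
= 0.0449280 mm
dL_um = 0.0449280 * 1000 = 44.9280 um

44.9280


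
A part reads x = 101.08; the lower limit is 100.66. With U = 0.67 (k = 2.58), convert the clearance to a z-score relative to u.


u = U / k = 0.67 / 2.58 = 0.25968992
margin = |LSL - x| = |100.66 - 101.08| = 0.42
z = margin / u = 0.42 / 0.25968992
z = 1.6173

1.6173


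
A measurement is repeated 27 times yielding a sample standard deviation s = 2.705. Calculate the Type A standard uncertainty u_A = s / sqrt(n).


u_A = s / sqrt(n)
u_A = 2.705 / sqrt(27)
u_A = 2.705 / 5.1961524
u_A = 0.5206

0.5206


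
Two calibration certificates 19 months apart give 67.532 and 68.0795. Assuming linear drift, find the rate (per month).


rate = (v2 - v1) / months
= (68.0795 - 67.532) / 19
= 0.5475 / 19
= 0.0288

0.0288


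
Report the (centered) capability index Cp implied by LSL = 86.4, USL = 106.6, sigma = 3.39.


Cp = (USL - LSL) / (6 * sigma)
= (106.6 - 86.4) / (6 * 3.39)
= 20.2000 / 20.3400
= 0.9931

0.9931


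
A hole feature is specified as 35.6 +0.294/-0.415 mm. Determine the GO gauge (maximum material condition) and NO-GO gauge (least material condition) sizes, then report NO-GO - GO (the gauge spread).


GO = nominal - lower_tol (smallest hole = maximum material condition)
GO = 35.6 - 0.415 = 35.185
NO-GO = nominal + upper_tol (largest hole = least material condition)
NO-GO = 35.6 + 0.294 = 35.894
spread = NO-GO - GO = 35.894 - 35.185 = 0.7090

0.7090


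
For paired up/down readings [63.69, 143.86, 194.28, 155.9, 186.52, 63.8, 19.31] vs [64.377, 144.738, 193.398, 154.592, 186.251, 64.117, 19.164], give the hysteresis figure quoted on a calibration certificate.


|63.69 - 64.377| = 0.6870
|143.86 - 144.738| = 0.8780
|194.28 - 193.398| = 0.8820
|155.9 - 154.592| = 1.3080
|186.52 - 186.251| = 0.2690
|63.8 - 64.117| = 0.3170
|19.31 - 19.164| = 0.1460
hysteresis = max(diffs) = 1.3080

1.3080


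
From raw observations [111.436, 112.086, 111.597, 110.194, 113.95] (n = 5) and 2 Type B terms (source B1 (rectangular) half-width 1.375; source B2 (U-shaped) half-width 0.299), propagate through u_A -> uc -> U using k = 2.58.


mean = (111.436 + 112.086 + 111.597 + 110.194 + 113.95) / 5 = 111.8526
s = sqrt(sum((x - mean)^2)/(n-1)) = 1.3641301
u_A = s / sqrt(n) = 1.3641301 / sqrt(5) = 0.61005753
u_B1 = 1.375 / sqrt(3) = 0.79385662
u_B2 = 0.299 / sqrt(2) = 0.21142493
uc = sqrt(0.61005753^2 + 0.79385662^2 + 0.21142493^2) = 1.0232688
U = k * uc = 2.58 * 1.0232688
U = 2.6400

2.6400


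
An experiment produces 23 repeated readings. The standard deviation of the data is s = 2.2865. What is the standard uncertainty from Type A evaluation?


u_A = s / sqrt(n)
u_A = 2.2865 / sqrt(23)
u_A = 2.2865 / 4.7958315
u_A = 0.4768

0.4768
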